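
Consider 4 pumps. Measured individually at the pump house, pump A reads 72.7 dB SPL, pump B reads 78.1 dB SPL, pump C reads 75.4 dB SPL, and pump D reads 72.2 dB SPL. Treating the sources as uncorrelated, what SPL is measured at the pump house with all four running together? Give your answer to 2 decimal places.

Add the sources as powers (linear), then convert back to dB:
L_total = 10·log₁₀(10^(72.7/10) + 10^(78.1/10) + 10^(75.4/10) + 10^(72.2/10)) = 10·log₁₀(134500000) = 81.29 dB SPL.

81.29 dB SPL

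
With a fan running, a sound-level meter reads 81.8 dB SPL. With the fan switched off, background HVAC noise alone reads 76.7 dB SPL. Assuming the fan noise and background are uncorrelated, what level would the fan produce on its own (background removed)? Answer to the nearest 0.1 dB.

80.2 dB SPL

Background correction is a power subtraction:
L_src = 10·log₁₀(10^(81.8/10) − 10^(76.7/10)) = 10·log₁₀(104600000) = 80.2 dB SPL.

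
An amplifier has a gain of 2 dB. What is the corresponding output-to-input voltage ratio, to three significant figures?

1.26

Voltage ratio = 10^(dB/20).
10^(2/20) = 10^(0.1000) = 1.26.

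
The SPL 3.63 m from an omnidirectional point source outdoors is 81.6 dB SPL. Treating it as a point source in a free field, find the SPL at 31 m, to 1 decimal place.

63.0 dB SPL

For a point source in a free field, ΔL = −20·log₁₀(d₂/d₁).
ΔL = −20·log₁₀(31/3.63) = -18.63 dB, so L₂ = 81.6 + (-18.63) = 63.0 dB SPL.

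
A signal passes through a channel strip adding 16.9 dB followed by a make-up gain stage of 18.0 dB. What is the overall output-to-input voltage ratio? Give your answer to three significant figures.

55.6

Net gain = 16.9 + 18.0 = 34.9 dB.
Voltage ratio = 10^(34.9/20) = 55.6.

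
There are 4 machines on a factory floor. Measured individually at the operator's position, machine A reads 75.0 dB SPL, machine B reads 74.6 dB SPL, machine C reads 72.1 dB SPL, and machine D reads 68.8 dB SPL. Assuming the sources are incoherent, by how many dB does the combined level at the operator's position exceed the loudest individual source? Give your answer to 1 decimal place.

Incoherent sources sum as intensities:
L_total = 10·log₁₀(10^(75.0/10) + 10^(74.6/10) + 10^(72.1/10) + 10^(68.8/10)) = 79.26 dB SPL.
Excess over the loudest (75.0 dB): 79.26 − 75.0 = 4.3 dB.

4.3 dB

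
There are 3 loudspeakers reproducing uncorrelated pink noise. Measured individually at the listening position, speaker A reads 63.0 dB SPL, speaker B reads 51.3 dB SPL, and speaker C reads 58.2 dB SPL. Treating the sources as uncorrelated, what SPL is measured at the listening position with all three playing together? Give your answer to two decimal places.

64.46 dB SPL

Uncorrelated sources add in intensity (power), not in dB.
L_total = 10·log₁₀(10^(63.0/10) + 10^(51.3/10) + 10^(58.2/10)) = 10·log₁₀(2791000) = 64.46 dB SPL.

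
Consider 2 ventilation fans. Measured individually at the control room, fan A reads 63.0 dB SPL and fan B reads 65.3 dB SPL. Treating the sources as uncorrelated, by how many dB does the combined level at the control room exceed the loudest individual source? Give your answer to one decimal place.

Incoherent sources sum as intensities:
L_total = 10·log₁₀(10^(63.0/10) + 10^(65.3/10)) = 67.31 dB SPL.
Excess over the loudest (65.3 dB): 67.31 − 65.3 = 2.0 dB.

2.0 dB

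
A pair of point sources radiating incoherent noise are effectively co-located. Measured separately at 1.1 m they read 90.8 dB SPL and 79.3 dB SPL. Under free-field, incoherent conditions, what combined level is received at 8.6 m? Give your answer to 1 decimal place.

Combined at 1.1 m: 10·log₁₀(10^(90.8/10)+10^(79.3/10)) = 91.10 dB SPL.
Then apply −20·log₁₀(8.6/1.1) = -17.86 dB → 73.2 dB SPL.

73.2 dB SPL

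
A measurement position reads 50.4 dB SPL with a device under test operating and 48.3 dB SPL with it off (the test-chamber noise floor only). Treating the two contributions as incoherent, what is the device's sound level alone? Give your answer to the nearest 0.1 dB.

46.2 dB SPL

Subtract intensities: L_src = 10·log₁₀(10^(L_total/10) − 10^(L_bg/10)).
L_src = 10·log₁₀(10^(50.4/10) − 10^(48.3/10)) = 10·log₁₀(42040) = 46.2 dB SPL.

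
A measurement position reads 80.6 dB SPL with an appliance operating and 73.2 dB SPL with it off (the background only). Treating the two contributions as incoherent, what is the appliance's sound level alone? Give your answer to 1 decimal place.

79.7 dB SPL

Background correction is a power subtraction:
L_src = 10·log₁₀(10^(80.6/10) − 10^(73.2/10)) = 10·log₁₀(93920000) = 79.7 dB SPL.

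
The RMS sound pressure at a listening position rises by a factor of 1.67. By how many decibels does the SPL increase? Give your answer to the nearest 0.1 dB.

SPL change from a pressure ratio uses the 20·log₁₀ form:
20·log₁₀(1.67) = 4.5 dB.

4.5 dB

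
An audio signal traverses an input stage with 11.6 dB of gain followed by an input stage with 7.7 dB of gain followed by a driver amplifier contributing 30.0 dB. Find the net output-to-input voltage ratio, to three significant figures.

Net gain = 11.6 + 7.7 + 30.0 = 49.3 dB.
Voltage ratio = 10^(49.3/20) = 292.

292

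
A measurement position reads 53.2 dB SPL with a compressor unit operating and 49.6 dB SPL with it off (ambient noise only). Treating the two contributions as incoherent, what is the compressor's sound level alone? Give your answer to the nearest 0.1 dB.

50.7 dB SPL

Background correction is a power subtraction:
L_src = 10·log₁₀(10^(53.2/10) − 10^(49.6/10)) = 10·log₁₀(117700) = 50.7 dB SPL.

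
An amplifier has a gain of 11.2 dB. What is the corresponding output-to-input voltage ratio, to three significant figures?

3.63

Voltage ratio = 10^(dB/20).
10^(11.2/20) = 10^(0.5600) = 3.63.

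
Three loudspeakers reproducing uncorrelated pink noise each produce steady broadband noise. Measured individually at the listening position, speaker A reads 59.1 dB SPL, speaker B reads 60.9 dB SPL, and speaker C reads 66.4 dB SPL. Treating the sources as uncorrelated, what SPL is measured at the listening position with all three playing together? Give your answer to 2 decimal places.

68.07 dB SPL

Incoherent sources sum as intensities:
L_total = 10·log₁₀(10^(59.1/10) + 10^(60.9/10) + 10^(66.4/10)) = 10·log₁₀(6408000) = 68.07 dB SPL.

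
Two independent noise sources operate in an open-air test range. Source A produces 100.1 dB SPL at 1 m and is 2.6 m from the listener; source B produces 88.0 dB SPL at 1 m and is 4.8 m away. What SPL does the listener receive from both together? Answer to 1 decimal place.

91.9 dB SPL

At the listener: L_A = 100.1 − 20·log₁₀(2.6) = 91.80 dB; L_B = 88.0 − 20·log₁₀(4.8) = 74.38 dB.
Combined: 10·log₁₀(10^(91.80/10)+10^(74.38/10)) = 91.9 dB SPL.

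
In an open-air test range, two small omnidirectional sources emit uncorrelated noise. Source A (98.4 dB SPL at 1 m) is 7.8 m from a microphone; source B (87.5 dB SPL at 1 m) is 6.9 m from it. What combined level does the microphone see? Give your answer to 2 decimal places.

At the listener: L_A = 98.4 − 20·log₁₀(7.8) = 80.558 dB; L_B = 87.5 − 20·log₁₀(6.9) = 70.723 dB.
Combined: 10·log₁₀(10^(80.558/10)+10^(70.723/10)) = 80.99 dB SPL.

80.99 dB SPL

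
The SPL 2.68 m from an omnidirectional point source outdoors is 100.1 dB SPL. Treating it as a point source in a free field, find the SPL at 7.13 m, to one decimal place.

91.6 dB SPL

Inverse-square spreading gives ΔL = −20·log₁₀(d₂/d₁).
ΔL = −20·log₁₀(7.13/2.68) = -8.50 dB, so L₂ = 100.1 + (-8.50) = 91.6 dB SPL.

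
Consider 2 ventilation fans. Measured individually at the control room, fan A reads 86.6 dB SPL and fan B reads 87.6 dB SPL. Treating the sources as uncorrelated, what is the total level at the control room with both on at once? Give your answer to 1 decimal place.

Incoherent sources sum as intensities:
L_total = 10·log₁₀(10^(86.6/10) + 10^(87.6/10)) = 10·log₁₀(1033000000) = 90.1 dB SPL.

90.1 dB SPL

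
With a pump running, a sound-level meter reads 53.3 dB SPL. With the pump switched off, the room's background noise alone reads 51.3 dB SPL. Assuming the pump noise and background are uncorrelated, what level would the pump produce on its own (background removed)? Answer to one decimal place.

Background correction is a power subtraction:
L_src = 10·log₁₀(10^(53.3/10) − 10^(51.3/10)) = 10·log₁₀(78900) = 49.0 dB SPL.

49.0 dB SPL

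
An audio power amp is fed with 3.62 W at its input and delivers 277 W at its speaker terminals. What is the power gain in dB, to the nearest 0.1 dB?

Power ratio → dB uses the 10·log₁₀ form:
10·log₁₀(277/3.62) = 10·log₁₀(76.52) = 18.8 dB.

18.8 dB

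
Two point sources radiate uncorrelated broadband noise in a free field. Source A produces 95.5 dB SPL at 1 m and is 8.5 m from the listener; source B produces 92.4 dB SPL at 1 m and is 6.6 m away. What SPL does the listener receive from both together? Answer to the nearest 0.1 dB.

79.5 dB SPL

At the listener: L_A = 95.5 − 20·log₁₀(8.5) = 76.91 dB; L_B = 92.4 − 20·log₁₀(6.6) = 76.01 dB.
Combined: 10·log₁₀(10^(76.91/10)+10^(76.01/10)) = 79.5 dB SPL.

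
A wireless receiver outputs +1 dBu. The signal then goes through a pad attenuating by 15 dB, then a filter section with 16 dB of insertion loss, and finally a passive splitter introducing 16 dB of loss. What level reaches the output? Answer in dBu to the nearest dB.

Cascaded gains and losses add directly in dB.
+1 − 15 − 16 − 16 = -46 dBu.

-46 dBu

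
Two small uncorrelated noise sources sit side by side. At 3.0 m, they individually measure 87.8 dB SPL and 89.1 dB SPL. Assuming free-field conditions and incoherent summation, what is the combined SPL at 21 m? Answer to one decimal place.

Combined at 3.0 m: 10·log₁₀(10^(87.8/10)+10^(89.1/10)) = 91.51 dB SPL.
Then apply −20·log₁₀(21/3.0) = -16.90 dB → 74.6 dB SPL.

74.6 dB SPL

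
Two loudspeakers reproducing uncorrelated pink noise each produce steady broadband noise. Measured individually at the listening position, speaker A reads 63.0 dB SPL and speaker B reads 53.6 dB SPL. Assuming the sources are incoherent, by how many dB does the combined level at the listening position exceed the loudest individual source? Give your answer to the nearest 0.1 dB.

0.5 dB

Uncorrelated sources add in intensity (power), not in dB.
L_total = 10·log₁₀(10^(63.0/10) + 10^(53.6/10)) = 63.47 dB SPL.
Excess over the loudest (63.0 dB): 63.47 − 63.0 = 0.5 dB.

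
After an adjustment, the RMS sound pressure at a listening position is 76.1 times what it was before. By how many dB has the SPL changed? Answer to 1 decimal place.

SPL change from a pressure ratio uses the 20·log₁₀ form:
20·log₁₀(76.1) = 37.6 dB.

37.6 dB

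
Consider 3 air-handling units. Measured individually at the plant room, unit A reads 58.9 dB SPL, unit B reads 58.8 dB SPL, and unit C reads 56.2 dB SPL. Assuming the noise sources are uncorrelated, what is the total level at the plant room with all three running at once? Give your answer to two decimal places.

Incoherent sources sum as intensities:
L_total = 10·log₁₀(10^(58.9/10) + 10^(58.8/10) + 10^(56.2/10)) = 10·log₁₀(1952000) = 62.90 dB SPL.

62.90 dB SPL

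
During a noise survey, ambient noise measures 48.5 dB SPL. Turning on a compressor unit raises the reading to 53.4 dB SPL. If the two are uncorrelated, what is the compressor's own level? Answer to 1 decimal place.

Background correction is a power subtraction:
L_src = 10·log₁₀(10^(53.4/10) − 10^(48.5/10)) = 10·log₁₀(148000) = 51.7 dB SPL.

51.7 dB SPL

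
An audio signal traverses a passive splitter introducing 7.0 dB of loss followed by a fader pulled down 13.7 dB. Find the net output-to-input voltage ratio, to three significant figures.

Net gain = (−7.0) + (−13.7) = -20.7 dB.
Voltage ratio = 10^(-20.7/20) = 0.0923.

0.0923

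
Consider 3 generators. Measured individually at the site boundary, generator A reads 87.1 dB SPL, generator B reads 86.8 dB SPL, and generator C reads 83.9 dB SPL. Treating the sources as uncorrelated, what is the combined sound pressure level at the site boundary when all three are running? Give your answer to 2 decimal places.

90.92 dB SPL

Add the sources as powers (linear), then convert back to dB:
L_total = 10·log₁₀(10^(87.1/10) + 10^(86.8/10) + 10^(83.9/10)) = 10·log₁₀(1237000000) = 90.92 dB SPL.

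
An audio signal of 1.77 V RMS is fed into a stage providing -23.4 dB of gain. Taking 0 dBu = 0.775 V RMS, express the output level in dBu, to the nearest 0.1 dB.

-16.2 dBu

Input level: 20·log₁₀(1.77/0.775) = 7.17 dBu.
Output: 7.17 − 23.4 = -16.2 dBu.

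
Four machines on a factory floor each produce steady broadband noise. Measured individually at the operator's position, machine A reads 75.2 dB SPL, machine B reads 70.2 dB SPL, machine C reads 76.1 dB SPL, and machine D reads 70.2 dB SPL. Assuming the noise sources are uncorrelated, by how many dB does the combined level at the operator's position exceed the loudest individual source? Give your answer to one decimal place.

Add the sources as powers (linear), then convert back to dB:
L_total = 10·log₁₀(10^(75.2/10) + 10^(70.2/10) + 10^(76.1/10) + 10^(70.2/10)) = 79.77 dB SPL.
Excess over the loudest (76.1 dB): 79.77 − 76.1 = 3.7 dB.

3.7 dB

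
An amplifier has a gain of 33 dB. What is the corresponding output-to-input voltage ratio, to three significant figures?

Voltage ratio = 10^(dB/20).
10^(33/20) = 10^(1.650) = 44.7.

44.7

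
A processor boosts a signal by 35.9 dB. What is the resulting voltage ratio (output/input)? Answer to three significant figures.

62.4

Voltage ratio = 10^(dB/20).
10^(35.9/20) = 10^(1.795) = 62.4.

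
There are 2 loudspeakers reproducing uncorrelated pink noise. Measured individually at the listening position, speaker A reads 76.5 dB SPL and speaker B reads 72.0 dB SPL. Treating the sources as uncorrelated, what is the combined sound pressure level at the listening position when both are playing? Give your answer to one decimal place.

77.8 dB SPL

Add the sources as powers (linear), then convert back to dB:
L_total = 10·log₁₀(10^(76.5/10) + 10^(72.0/10)) = 10·log₁₀(60520000) = 77.8 dB SPL.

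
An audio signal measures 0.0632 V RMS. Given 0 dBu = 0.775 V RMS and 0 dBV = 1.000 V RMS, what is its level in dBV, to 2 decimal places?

-23.99 dBV

dBV = 20·log₁₀(V / 1.000 V).
20·log₁₀(0.0632/1.000) = -23.99 dBV.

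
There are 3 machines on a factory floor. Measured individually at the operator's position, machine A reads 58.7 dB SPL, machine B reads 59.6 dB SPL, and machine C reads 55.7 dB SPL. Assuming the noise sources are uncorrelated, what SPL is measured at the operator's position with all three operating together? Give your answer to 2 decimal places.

Incoherent sources sum as intensities:
L_total = 10·log₁₀(10^(58.7/10) + 10^(59.6/10) + 10^(55.7/10)) = 10·log₁₀(2025000) = 63.06 dB SPL.

63.06 dB SPL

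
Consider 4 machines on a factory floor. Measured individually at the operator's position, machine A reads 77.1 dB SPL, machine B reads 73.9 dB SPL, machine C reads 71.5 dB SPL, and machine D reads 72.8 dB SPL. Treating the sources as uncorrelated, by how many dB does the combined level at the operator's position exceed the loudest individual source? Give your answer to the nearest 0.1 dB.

Incoherent sources sum as intensities:
L_total = 10·log₁₀(10^(77.1/10) + 10^(73.9/10) + 10^(71.5/10) + 10^(72.8/10)) = 80.37 dB SPL.
Excess over the loudest (77.1 dB): 80.37 − 77.1 = 3.3 dB.

3.3 dB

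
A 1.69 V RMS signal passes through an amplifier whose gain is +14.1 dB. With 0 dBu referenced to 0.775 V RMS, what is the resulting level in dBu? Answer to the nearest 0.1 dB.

Input level: 20·log₁₀(1.69/0.775) = 6.77 dBu.
Output: 6.77 + 14.1 = +20.9 dBu.

+20.9 dBu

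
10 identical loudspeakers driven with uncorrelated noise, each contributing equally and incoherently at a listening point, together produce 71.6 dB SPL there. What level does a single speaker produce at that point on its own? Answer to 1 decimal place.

61.6 dB SPL

10 equal incoherent sources add 10·log₁₀(10) = 10.00 dB over one source.
L_one = 71.6 − 10.00 = 61.6 dB SPL.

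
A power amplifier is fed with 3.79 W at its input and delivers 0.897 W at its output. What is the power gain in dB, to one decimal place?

-6.3 dB

Power is a power quantity, so gain = 10·log₁₀(P_out/P_in).
10·log₁₀(0.897/3.79) = 10·log₁₀(0.2367) = -6.3 dB.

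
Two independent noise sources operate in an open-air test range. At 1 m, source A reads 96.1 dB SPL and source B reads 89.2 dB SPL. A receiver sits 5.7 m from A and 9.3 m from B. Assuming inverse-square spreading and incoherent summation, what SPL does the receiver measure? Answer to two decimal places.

At the listener: L_A = 96.1 − 20·log₁₀(5.7) = 80.983 dB; L_B = 89.2 − 20·log₁₀(9.3) = 69.830 dB.
Combined: 10·log₁₀(10^(80.983/10)+10^(69.830/10)) = 81.30 dB SPL.

81.30 dB SPL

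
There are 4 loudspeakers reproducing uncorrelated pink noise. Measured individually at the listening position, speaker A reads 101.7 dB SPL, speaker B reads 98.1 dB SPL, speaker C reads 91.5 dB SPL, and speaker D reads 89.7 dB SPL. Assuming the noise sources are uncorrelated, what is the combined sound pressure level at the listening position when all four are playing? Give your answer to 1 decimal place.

Incoherent sources sum as intensities:
L_total = 10·log₁₀(10^(101.7/10) + 10^(98.1/10) + 10^(91.5/10) + 10^(89.7/10)) = 10·log₁₀(23593000000) = 103.7 dB SPL.

103.7 dB SPL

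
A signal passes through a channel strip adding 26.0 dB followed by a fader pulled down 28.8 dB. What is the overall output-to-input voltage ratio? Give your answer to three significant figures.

0.724

Net gain = 26.0 + (−28.8) = -2.8 dB.
Voltage ratio = 10^(-2.8/20) = 0.724.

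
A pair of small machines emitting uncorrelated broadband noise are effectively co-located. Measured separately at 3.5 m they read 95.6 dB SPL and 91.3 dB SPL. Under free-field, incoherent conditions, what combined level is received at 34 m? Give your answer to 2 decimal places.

77.22 dB SPL

Combined at 3.5 m: 10·log₁₀(10^(95.6/10)+10^(91.3/10)) = 96.972 dB SPL.
Then apply −20·log₁₀(34/3.5) = -19.748 dB → 77.22 dB SPL.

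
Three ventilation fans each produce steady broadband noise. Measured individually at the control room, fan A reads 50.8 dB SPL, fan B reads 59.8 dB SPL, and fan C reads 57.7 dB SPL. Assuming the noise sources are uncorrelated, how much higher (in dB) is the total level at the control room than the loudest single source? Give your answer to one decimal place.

Incoherent sources sum as intensities:
L_total = 10·log₁₀(10^(50.8/10) + 10^(59.8/10) + 10^(57.7/10)) = 62.21 dB SPL.
Excess over the loudest (59.8 dB): 62.21 − 59.8 = 2.4 dB.

2.4 dB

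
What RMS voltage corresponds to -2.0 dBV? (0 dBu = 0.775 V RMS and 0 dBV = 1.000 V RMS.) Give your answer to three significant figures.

0.794 V

V = 1.000 V × 10^(-2.0/20).
= 1.000 × 0.7943 = 0.794 V.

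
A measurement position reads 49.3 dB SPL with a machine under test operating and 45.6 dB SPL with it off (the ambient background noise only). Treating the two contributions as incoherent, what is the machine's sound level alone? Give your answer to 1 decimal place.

46.9 dB SPL

Remove the background by subtracting linear intensities:
L_src = 10·log₁₀(10^(49.3/10) − 10^(45.6/10)) = 10·log₁₀(48810) = 46.9 dB SPL.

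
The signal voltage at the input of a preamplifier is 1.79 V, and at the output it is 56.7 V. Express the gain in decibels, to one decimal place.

30.0 dB

Voltage ratio → dB uses the 20·log₁₀ form:
20·log₁₀(56.7/1.79) = 20·log₁₀(31.68) = 30.0 dB.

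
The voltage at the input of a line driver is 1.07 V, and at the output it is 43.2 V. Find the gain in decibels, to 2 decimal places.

Voltage is an amplitude quantity, so gain = 20·log₁₀(V_out/V_in).
20·log₁₀(43.2/1.07) = 20·log₁₀(40.37) = 32.12 dB.

32.12 dB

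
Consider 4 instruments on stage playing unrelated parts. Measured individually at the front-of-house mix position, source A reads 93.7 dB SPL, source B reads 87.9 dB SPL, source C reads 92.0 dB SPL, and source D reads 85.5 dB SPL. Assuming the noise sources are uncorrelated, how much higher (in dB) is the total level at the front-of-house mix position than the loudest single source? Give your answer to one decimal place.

3.2 dB

Incoherent sources sum as intensities:
L_total = 10·log₁₀(10^(93.7/10) + 10^(87.9/10) + 10^(92.0/10) + 10^(85.5/10)) = 96.90 dB SPL.
Excess over the loudest (93.7 dB): 96.90 − 93.7 = 3.2 dB.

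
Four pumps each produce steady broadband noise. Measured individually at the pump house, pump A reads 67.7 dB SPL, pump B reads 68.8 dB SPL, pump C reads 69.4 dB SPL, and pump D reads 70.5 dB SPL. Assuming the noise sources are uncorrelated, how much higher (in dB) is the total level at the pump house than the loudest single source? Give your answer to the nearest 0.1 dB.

Add the sources as powers (linear), then convert back to dB:
L_total = 10·log₁₀(10^(67.7/10) + 10^(68.8/10) + 10^(69.4/10) + 10^(70.5/10)) = 75.24 dB SPL.
Excess over the loudest (70.5 dB): 75.24 − 70.5 = 4.7 dB.

4.7 dB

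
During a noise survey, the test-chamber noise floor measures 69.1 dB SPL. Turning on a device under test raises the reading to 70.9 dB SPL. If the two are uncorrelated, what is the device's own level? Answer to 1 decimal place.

Background correction is a power subtraction:
L_src = 10·log₁₀(10^(70.9/10) − 10^(69.1/10)) = 10·log₁₀(4174000) = 66.2 dB SPL.

66.2 dB SPL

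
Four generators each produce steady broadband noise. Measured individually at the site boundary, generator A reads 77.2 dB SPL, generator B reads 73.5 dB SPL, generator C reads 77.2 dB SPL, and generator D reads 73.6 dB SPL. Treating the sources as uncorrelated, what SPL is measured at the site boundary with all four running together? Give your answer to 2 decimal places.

81.77 dB SPL

Uncorrelated sources add in intensity (power), not in dB.
L_total = 10·log₁₀(10^(77.2/10) + 10^(73.5/10) + 10^(77.2/10) + 10^(73.6/10)) = 10·log₁₀(150300000) = 81.77 dB SPL.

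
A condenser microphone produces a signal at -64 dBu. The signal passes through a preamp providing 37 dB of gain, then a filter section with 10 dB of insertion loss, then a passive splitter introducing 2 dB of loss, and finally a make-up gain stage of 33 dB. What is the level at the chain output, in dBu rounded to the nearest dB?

-6 dBu

Cascaded gains and losses add directly in dB.
-64 + 37 − 10 − 2 + 33 = -6 dBu.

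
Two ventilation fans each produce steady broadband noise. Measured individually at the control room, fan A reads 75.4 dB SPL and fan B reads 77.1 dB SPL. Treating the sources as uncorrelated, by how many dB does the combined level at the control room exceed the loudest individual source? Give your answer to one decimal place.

2.2 dB

Incoherent sources sum as intensities:
L_total = 10·log₁₀(10^(75.4/10) + 10^(77.1/10)) = 79.34 dB SPL.
Excess over the loudest (77.1 dB): 79.34 − 77.1 = 2.2 dB.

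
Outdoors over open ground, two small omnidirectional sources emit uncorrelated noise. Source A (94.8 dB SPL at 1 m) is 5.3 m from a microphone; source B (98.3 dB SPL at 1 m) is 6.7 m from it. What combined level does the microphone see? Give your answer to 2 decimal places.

84.12 dB SPL

At the listener: L_A = 94.8 − 20·log₁₀(5.3) = 80.314 dB; L_B = 98.3 − 20·log₁₀(6.7) = 81.779 dB.
Combined: 10·log₁₀(10^(80.314/10)+10^(81.779/10)) = 84.12 dB SPL.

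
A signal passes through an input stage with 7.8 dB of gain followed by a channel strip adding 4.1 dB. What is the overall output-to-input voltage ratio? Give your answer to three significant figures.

3.94

Net gain = 7.8 + 4.1 = 11.9 dB.
Voltage ratio = 10^(11.9/20) = 3.94.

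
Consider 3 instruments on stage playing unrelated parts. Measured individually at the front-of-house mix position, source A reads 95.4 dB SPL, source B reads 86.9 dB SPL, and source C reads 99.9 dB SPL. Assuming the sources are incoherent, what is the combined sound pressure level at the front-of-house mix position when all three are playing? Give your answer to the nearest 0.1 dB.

Incoherent sources sum as intensities:
L_total = 10·log₁₀(10^(95.4/10) + 10^(86.9/10) + 10^(99.9/10)) = 10·log₁₀(13730000000) = 101.4 dB SPL.

101.4 dB SPL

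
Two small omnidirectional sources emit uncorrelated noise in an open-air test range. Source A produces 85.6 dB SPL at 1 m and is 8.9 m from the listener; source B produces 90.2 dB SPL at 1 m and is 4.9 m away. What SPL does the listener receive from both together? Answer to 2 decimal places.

At the listener: L_A = 85.6 − 20·log₁₀(8.9) = 66.612 dB; L_B = 90.2 − 20·log₁₀(4.9) = 76.396 dB.
Combined: 10·log₁₀(10^(66.612/10)+10^(76.396/10)) = 76.83 dB SPL.

76.83 dB SPL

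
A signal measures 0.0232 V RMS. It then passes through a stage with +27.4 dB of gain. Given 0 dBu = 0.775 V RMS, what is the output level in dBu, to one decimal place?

Input level: 20·log₁₀(0.0232/0.775) = -30.48 dBu.
Output: -30.48 + 27.4 = -3.1 dBu.

-3.1 dBu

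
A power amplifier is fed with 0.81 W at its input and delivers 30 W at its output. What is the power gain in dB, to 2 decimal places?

For a power ratio, dB = 10·log₁₀(P₂/P₁).
10·log₁₀(30/0.81) = 10·log₁₀(37.04) = 15.69 dB.

15.69 dB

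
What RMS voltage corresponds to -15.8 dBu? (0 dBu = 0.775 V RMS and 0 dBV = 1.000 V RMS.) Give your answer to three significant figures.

V = 0.775 V × 10^(-15.8/20).
= 0.775 × 0.1622 = 0.126 V.

0.126 V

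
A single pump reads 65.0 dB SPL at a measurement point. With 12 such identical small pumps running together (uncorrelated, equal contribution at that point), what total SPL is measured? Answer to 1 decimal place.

75.8 dB SPL

12 equal incoherent sources raise the level by 10·log₁₀(12) = 10.79 dB.
L_total = 65.0 + 10.79 = 75.8 dB SPL.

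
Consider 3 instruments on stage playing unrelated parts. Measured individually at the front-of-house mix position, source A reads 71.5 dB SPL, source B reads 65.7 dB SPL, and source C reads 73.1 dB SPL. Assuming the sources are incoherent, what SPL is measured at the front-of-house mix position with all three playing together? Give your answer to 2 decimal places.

75.83 dB SPL

Add the sources as powers (linear), then convert back to dB:
L_total = 10·log₁₀(10^(71.5/10) + 10^(65.7/10) + 10^(73.1/10)) = 10·log₁₀(38260000) = 75.83 dB SPL.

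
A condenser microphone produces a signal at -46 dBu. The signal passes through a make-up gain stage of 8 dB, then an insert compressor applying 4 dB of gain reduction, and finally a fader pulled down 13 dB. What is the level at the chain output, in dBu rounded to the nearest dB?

-55 dBu

Gain stages sum in dB:
-46 + 8 − 4 − 13 = -55 dBu.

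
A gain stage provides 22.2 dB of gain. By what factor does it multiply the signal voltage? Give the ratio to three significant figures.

12.9

Voltage ratio = 10^(dB/20).
10^(22.2/20) = 10^(1.110) = 12.9.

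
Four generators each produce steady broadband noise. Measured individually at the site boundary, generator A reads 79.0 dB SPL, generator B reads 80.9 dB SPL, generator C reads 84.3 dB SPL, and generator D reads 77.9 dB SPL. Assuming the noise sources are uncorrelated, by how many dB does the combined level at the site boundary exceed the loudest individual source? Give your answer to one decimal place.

Uncorrelated sources add in intensity (power), not in dB.
L_total = 10·log₁₀(10^(79.0/10) + 10^(80.9/10) + 10^(84.3/10) + 10^(77.9/10)) = 87.27 dB SPL.
Excess over the loudest (84.3 dB): 87.27 − 84.3 = 3.0 dB.

3.0 dB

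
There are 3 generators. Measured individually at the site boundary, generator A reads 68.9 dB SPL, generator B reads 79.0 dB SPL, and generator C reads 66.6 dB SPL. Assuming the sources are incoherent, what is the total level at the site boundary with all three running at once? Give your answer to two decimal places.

79.63 dB SPL

Incoherent sources sum as intensities:
L_total = 10·log₁₀(10^(68.9/10) + 10^(79.0/10) + 10^(66.6/10)) = 10·log₁₀(91770000) = 79.63 dB SPL.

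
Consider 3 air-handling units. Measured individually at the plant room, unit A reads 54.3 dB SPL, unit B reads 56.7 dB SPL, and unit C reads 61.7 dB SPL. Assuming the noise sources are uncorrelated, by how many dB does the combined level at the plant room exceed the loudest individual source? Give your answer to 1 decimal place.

1.8 dB

Uncorrelated sources add in intensity (power), not in dB.
L_total = 10·log₁₀(10^(54.3/10) + 10^(56.7/10) + 10^(61.7/10)) = 63.46 dB SPL.
Excess over the loudest (61.7 dB): 63.46 − 61.7 = 1.8 dB.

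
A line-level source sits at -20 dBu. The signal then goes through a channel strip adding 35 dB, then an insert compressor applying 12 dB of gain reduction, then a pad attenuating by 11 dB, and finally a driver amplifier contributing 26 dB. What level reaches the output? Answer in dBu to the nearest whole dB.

+18 dBu

Cascaded gains and losses add directly in dB.
-20 + 35 − 12 − 11 + 26 = +18 dBu.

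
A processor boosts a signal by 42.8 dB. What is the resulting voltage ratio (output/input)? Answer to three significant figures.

138

Voltage ratio = 10^(dB/20).
10^(42.8/20) = 10^(2.140) = 138.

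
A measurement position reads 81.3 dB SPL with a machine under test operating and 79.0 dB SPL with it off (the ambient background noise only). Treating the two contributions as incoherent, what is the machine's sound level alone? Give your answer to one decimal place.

77.4 dB SPL

Subtract intensities: L_src = 10·log₁₀(10^(L_total/10) − 10^(L_bg/10)).
L_src = 10·log₁₀(10^(81.3/10) − 10^(79.0/10)) = 10·log₁₀(55460000) = 77.4 dB SPL.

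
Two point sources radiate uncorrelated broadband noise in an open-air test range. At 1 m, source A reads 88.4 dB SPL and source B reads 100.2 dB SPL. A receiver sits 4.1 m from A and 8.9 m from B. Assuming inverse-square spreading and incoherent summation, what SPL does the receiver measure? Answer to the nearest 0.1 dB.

82.4 dB SPL

At the listener: L_A = 88.4 − 20·log₁₀(4.1) = 76.14 dB; L_B = 100.2 − 20·log₁₀(8.9) = 81.21 dB.
Combined: 10·log₁₀(10^(76.14/10)+10^(81.21/10)) = 82.4 dB SPL.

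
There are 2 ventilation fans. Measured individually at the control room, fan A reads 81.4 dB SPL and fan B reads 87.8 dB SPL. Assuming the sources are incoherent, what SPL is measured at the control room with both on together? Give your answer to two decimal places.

Add the sources as powers (linear), then convert back to dB:
L_total = 10·log₁₀(10^(81.4/10) + 10^(87.8/10)) = 10·log₁₀(740600000) = 88.70 dB SPL.

88.70 dB SPL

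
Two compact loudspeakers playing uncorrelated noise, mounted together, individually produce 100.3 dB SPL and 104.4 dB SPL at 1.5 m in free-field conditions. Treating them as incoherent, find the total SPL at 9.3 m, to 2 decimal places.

89.98 dB SPL

Combined at 1.5 m: 10·log₁₀(10^(100.3/10)+10^(104.4/10)) = 105.827 dB SPL.
Then apply −20·log₁₀(9.3/1.5) = -15.848 dB → 89.98 dB SPL.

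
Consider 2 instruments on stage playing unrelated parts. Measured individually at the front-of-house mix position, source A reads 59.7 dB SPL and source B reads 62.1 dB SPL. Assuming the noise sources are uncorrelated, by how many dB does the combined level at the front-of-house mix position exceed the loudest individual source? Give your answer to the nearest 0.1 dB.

Uncorrelated sources add in intensity (power), not in dB.
L_total = 10·log₁₀(10^(59.7/10) + 10^(62.1/10)) = 64.07 dB SPL.
Excess over the loudest (62.1 dB): 64.07 − 62.1 = 2.0 dB.

2.0 dB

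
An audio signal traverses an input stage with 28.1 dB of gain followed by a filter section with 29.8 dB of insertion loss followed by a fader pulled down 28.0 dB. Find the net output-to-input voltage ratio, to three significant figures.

0.0327

Net gain = 28.1 + (−29.8) + (−28.0) = -29.7 dB.
Voltage ratio = 10^(-29.7/20) = 0.0327.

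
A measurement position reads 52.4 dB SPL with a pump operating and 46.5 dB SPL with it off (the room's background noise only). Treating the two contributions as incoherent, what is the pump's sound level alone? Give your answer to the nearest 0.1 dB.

51.1 dB SPL

Remove the background by subtracting linear intensities:
L_src = 10·log₁₀(10^(52.4/10) − 10^(46.5/10)) = 10·log₁₀(129100) = 51.1 dB SPL.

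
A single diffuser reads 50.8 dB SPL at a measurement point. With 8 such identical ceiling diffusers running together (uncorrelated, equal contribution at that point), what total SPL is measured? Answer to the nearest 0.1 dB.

59.8 dB SPL

8 equal incoherent sources raise the level by 10·log₁₀(8) = 9.03 dB.
L_total = 50.8 + 9.03 = 59.8 dB SPL.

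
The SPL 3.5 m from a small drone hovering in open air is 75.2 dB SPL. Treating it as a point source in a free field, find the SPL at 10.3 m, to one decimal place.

65.8 dB SPL

Inverse-square spreading gives ΔL = −20·log₁₀(d₂/d₁).
ΔL = −20·log₁₀(10.3/3.5) = -9.38 dB, so L₂ = 75.2 + (-9.38) = 65.8 dB SPL.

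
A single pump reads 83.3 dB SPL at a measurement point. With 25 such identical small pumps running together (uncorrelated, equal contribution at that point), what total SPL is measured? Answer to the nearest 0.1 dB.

25 equal incoherent sources raise the level by 10·log₁₀(25) = 13.98 dB.
L_total = 83.3 + 13.98 = 97.3 dB SPL.

97.3 dB SPL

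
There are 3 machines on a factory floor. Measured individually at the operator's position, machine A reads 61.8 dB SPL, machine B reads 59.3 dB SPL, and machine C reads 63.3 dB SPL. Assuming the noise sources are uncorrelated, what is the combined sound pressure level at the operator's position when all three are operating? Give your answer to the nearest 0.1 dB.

Incoherent sources sum as intensities:
L_total = 10·log₁₀(10^(61.8/10) + 10^(59.3/10) + 10^(63.3/10)) = 10·log₁₀(4503000) = 66.5 dB SPL.

66.5 dB SPL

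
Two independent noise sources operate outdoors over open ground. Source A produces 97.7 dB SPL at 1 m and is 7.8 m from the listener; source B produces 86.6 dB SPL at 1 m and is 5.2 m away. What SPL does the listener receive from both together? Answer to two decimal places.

At the listener: L_A = 97.7 − 20·log₁₀(7.8) = 79.858 dB; L_B = 86.6 − 20·log₁₀(5.2) = 72.280 dB.
Combined: 10·log₁₀(10^(79.858/10)+10^(72.280/10)) = 80.56 dB SPL.

80.56 dB SPL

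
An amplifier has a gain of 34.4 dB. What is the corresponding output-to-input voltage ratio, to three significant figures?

52.5

Voltage ratio = 10^(dB/20).
10^(34.4/20) = 10^(1.720) = 52.5.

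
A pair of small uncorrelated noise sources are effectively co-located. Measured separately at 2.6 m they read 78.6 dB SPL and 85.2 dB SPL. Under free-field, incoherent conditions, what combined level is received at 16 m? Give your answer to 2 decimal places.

Combined at 2.6 m: 10·log₁₀(10^(78.6/10)+10^(85.2/10)) = 86.059 dB SPL.
Then apply −20·log₁₀(16/2.6) = -15.783 dB → 70.28 dB SPL.

70.28 dB SPL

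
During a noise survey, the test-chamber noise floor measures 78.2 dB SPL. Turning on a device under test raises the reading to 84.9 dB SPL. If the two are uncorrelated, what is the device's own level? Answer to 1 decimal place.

83.9 dB SPL

Remove the background by subtracting linear intensities:
L_src = 10·log₁₀(10^(84.9/10) − 10^(78.2/10)) = 10·log₁₀(243000000) = 83.9 dB SPL.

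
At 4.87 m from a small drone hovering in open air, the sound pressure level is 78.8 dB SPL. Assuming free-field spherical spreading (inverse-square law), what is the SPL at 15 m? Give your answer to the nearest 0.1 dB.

For a point source in a free field, ΔL = −20·log₁₀(d₂/d₁).
ΔL = −20·log₁₀(15/4.87) = -9.77 dB, so L₂ = 78.8 + (-9.77) = 69.0 dB SPL.

69.0 dB SPL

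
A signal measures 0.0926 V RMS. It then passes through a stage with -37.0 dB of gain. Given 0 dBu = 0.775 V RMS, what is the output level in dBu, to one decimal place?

Input level: 20·log₁₀(0.0926/0.775) = -18.45 dBu.
Output: -18.45 − 37.0 = -55.5 dBu.

-55.5 dBu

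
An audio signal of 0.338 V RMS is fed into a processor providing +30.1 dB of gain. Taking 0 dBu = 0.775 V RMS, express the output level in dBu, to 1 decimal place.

Input level: 20·log₁₀(0.338/0.775) = -7.21 dBu.
Output: -7.21 + 30.1 = +22.9 dBu.

+22.9 dBu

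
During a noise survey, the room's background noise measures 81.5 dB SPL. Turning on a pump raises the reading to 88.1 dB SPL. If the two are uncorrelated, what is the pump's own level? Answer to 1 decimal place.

Remove the background by subtracting linear intensities:
L_src = 10·log₁₀(10^(88.1/10) − 10^(81.5/10)) = 10·log₁₀(504400000) = 87.0 dB SPL.

87.0 dB SPL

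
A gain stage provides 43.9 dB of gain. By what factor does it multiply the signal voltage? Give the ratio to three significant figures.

157

Voltage ratio = 10^(dB/20).
10^(43.9/20) = 10^(2.195) = 157.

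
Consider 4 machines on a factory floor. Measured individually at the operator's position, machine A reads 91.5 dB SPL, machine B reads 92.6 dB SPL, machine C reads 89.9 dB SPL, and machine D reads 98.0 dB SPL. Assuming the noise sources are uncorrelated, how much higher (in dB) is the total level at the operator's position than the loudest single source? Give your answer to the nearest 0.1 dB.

Add the sources as powers (linear), then convert back to dB:
L_total = 10·log₁₀(10^(91.5/10) + 10^(92.6/10) + 10^(89.9/10) + 10^(98.0/10)) = 100.22 dB SPL.
Excess over the loudest (98.0 dB): 100.22 − 98.0 = 2.2 dB.

2.2 dB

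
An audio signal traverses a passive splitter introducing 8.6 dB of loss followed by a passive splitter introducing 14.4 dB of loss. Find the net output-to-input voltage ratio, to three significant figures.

Net gain = (−8.6) + (−14.4) = -23.0 dB.
Voltage ratio = 10^(-23.0/20) = 0.0708.

0.0708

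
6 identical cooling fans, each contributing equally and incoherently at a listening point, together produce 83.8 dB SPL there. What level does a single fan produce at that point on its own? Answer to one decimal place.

6 equal incoherent sources add 10·log₁₀(6) = 7.78 dB over one source.
L_one = 83.8 − 7.78 = 76.0 dB SPL.

76.0 dB SPL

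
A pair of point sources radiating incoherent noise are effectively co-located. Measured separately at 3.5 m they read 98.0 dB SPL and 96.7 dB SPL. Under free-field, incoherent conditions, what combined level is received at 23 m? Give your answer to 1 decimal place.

84.1 dB SPL

Combined at 3.5 m: 10·log₁₀(10^(98.0/10)+10^(96.7/10)) = 100.41 dB SPL.
Then apply −20·log₁₀(23/3.5) = -16.35 dB → 84.1 dB SPL.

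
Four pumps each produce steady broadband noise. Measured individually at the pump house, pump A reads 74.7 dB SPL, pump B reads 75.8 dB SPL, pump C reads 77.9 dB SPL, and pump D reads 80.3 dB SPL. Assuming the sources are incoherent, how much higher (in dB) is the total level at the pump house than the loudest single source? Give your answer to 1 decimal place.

3.4 dB

Uncorrelated sources add in intensity (power), not in dB.
L_total = 10·log₁₀(10^(74.7/10) + 10^(75.8/10) + 10^(77.9/10) + 10^(80.3/10)) = 83.74 dB SPL.
Excess over the loudest (80.3 dB): 83.74 − 80.3 = 3.4 dB.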